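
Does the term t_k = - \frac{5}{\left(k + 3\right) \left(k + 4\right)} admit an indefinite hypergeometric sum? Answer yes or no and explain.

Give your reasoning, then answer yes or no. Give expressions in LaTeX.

r(k) = (k + 3)/(k + 5) after simplifying.
Take A(k)=k + 3, B(k)=k + 5, C(k)=1.
Need (k + 3)·f(k+1) − (k + 4)·f(k) = 1.
Bound: deg f ≤ 1.
A polynomial solution: f(k) = k/3.
Get s_k = R·t_k = -5*k/(3*k + 9) with R(k) = B(k−1)f(k)/C(k) = k*(k + 4)/3.
Δs = -5/(k**2 + 7*k + 12), as required.

Yes. s_k = - \frac{5 k}{3 k + 9}.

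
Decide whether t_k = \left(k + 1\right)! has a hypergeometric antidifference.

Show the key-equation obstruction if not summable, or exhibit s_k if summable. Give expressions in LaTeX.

No — negative degree bound, so no certificate f.

Ratio r(k) = k + 2.
So A=k + 2 and B=1, with C=1.
f must satisfy (k + 2)·f(k+1) − (1)·f(k) = 1.
From deg A=1, deg B=0, deg C=0: d=-1.
Negative degree bound (-1): no f exists, t_k not Gosper-summable.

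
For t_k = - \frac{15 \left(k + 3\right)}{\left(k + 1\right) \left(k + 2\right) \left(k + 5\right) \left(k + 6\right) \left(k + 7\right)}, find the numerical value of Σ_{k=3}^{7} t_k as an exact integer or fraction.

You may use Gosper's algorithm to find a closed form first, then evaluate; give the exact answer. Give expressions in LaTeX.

Σ = -125/8736

r(k) = (k + 1)*(k + 4)*(k + 5)/((k + 3)**2*(k + 8)) after simplifying.
Factor: A=k + 1; B=k + 8; C=k**3 + 10*k**2 + 33*k + 36.
Need (k + 1)·f(k+1) − (k + 7)·f(k) = k**3 + 10*k**2 + 33*k + 36.
Degrees (1,1,3) ⇒ d ≤ 6.
A polynomial solution: f(k) = k*(k + 2)*(k + 3)*(k + 4)*(k**2 + 12*k + 41)/90.
So s_k = (B(k−1)f/C)·t_k = (k*(k + 2)*(k + 7)*(k**2 + 12*k + 41)/(90*(k + 3)))·t_k = k*(-k**2 - 12*k - 41)/(6*(k**3 + 12*k**2 + 41*k + 30)).
Check: Δs_k = 15*(-k - 3)/(k**5 + 21*k**4 + 163*k**3 + 567*k**2 + 844*k + 420). ✓
Evaluate s at k=8 and k=3: -134/819 and -43/288; difference -125/8736.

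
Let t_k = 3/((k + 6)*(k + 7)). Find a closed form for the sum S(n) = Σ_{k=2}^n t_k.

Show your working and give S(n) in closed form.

t_(k+1)/t_k = (k + 6)/(k + 8).
Gosper form: A/B · C(k+1)/C(k) with A=k + 6, B=k + 8, C=1.
f must satisfy (k + 6)·f(k+1) − (k + 7)·f(k) = 1.
deg f ≤ 1 (via 1,1,0).
A polynomial solution: f(k) = k/6.
Certificate R = B(k−1)f/C = k*(k + 7)/6 gives s_k = k/(2*(k + 6)).
Verify: 3/(k**2 + 13*k + 42) matches t_k.
s_(n+1) = (n + 1)/(2*(n + 7)) and s_(2) = 1/8, so S(n) = 3*(n - 1)/(8*(n + 7)).

S(n) = 3*(n - 1)/(8*(n + 7))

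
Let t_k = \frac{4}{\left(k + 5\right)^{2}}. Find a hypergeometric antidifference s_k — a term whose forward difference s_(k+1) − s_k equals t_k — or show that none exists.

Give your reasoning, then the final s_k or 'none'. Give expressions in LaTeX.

t_(k+1)/t_k = (k + 5)**2/(k + 6)**2.
A = k**2 + 10*k + 25, B = k**2 + 12*k + 36, C = 1.
Set up (k**2 + 10*k + 25)·f(k+1) − (k**2 + 10*k + 25)·f(k) − (1) = 0.
deg f ≤ 0 (via 2,2,0).
f = c0 ⇒ A·f(k+1) − B(k−1)·f(k) − C = -1. The system {-1 = 0} is inconsistent; no antidifference.

no hypergeometric antidifference exists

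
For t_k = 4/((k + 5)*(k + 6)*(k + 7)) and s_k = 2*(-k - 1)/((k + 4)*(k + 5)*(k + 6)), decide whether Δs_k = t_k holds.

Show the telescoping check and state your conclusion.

Invalid: residual -18/(k**4 + 22*k**3 + 179*k**2 + 638*k + 840) ≠ 0.

s_(k+1) = 2*(-k - 2)/((k + 5)*(k + 6)*(k + 7))
s_(k+1) − s_k = 2*(2*k - 1)/(k**4 + 22*k**3 + 179*k**2 + 638*k + 840)
(s_(k+1) − s_k) − t_k = -18/(k**4 + 22*k**3 + 179*k**2 + 638*k + 840)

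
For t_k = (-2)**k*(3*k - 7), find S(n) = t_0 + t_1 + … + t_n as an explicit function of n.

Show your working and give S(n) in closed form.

Ratio r(k) = 2*(4 - 3*k)/(3*k - 7).
So A=-2 and B=1, with C=k - 7/3.
Key eq: (-2)·f(k+1) = (1)·f(k) + (k - 7/3).
From deg A=0, deg B=0, deg C=1: d=1.
Solving with deg f ≤ 1: f(k) = -(k - 3)/3.
Get s_k = R·t_k = (-2)**k*(3 - k) with R(k) = B(k−1)f(k)/C(k) = -(k - 3)/(3*k - 7).
Verify: (-2)**k*(3*k - 7) matches t_k.
Telescope: S(n) = s_(n+1) − s_(0) = (-2)**(n + 1)*(2 - n) − (3) = 2*(-2)**n*n - 4*(-2)**n - 3.

S(n) = 2*(-2)**n*n - 4*(-2)**n - 3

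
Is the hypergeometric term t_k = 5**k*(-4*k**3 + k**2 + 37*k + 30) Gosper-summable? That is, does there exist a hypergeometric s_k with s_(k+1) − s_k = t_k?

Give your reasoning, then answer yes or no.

Yes. s_k = 5**k*k*(-k**2 + 4*k + 3).

r(k) = 5*(4*k**3 + 11*k**2 - 27*k - 64)/(4*k**3 - k**2 - 37*k - 30) after simplifying.
Factor: A=5; B=1; C=k**3 - k**2/4 - 37*k/4 - 15/2.
Key eq: (5)·f(k+1) = (1)·f(k) + (k**3 - k**2/4 - 37*k/4 - 15/2).
d = 3 from the (0,0,3) case.
Solve for f: f(k) = k*(k**2 - 4*k - 3)/4 (degree 3 ≤ 3).
R(k) = B(k−1)·f(k)/C(k) = k*(k**2 - 4*k - 3)/(4*k**3 - k**2 - 37*k - 30); s_k = R·t_k = 5**k*k*(-k**2 + 4*k + 3).
Verify: 5**k*(-4*k**3 + k**2 + 37*k + 30) matches t_k.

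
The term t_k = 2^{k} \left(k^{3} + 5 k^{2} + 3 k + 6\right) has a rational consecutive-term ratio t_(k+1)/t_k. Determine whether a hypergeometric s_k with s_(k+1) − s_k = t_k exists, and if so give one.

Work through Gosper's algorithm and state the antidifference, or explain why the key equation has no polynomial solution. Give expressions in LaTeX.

s_k = 2^{k} \left(k^{3} - k^{2} + k + 4\right)

Ratio r(k) = 2*(k**3 + 8*k**2 + 16*k + 15)/(k**3 + 5*k**2 + 3*k + 6).
A = 2, B = 1, C = k**3 + 5*k**2 + 3*k + 6.
Key eq: (2)·f(k+1) = (1)·f(k) + (k**3 + 5*k**2 + 3*k + 6).
deg f ≤ 3 (via 0,0,3).
Solve for f: f(k) = k**3 - k**2 + k + 4 (degree 3 ≤ 3).
Get s_k = R·t_k = 2**k*(k**3 - k**2 + k + 4) with R(k) = B(k−1)f(k)/C(k) = (k**3 - k**2 + k + 4)/(k**3 + 5*k**2 + 3*k + 6).
s_(k+1) − s_k = 2**k*(k**3 + 5*k**2 + 3*k + 6) = t_k.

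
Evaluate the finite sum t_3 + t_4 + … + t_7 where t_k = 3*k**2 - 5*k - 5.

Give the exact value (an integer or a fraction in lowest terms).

t_(k+1)/t_k = (3*k**2 + k - 7)/(3*k**2 - 5*k - 5).
Gosper form: A/B · C(k+1)/C(k) with A=1, B=1, C=k**2 - 5*k/3 - 5/3.
f must satisfy (1)·f(k+1) − (1)·f(k) = k**2 - 5*k/3 - 5/3.
From deg A=0, deg B=0, deg C=2: d=3.
A polynomial solution: f(k) = k*(k**2 - 4*k - 2)/3.
So s_k = (B(k−1)f/C)·t_k = (k*(k**2 - 4*k - 2)/(3*k**2 - 5*k - 5))·t_k = k*(k**2 - 4*k - 2).
Verify: 3*k**2 - 5*k - 5 matches t_k.
Telescoping: Σ = s_(8) − s_(3) = 240 − (-15) = 255.

Σ = 255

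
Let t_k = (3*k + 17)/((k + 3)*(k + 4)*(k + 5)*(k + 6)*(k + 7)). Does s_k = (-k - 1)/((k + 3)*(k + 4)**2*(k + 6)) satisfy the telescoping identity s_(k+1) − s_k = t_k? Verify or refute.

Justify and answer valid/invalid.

s_(k+1) = (-k - 2)/((k + 4)*(k + 5)**2*(k + 7))
s_(k+1) − s_k = ((k + 1)*(k + 5)**2*(k + 7) - (k + 2)*(k + 3)*(k + 4)*(k + 6))/((k + 3)*(k + 4)**2*(k + 5)**2*(k + 6)*(k + 7))
(s_(k+1) − s_k) − t_k = 3*(-4*k**2 - 41*k - 103)/(k**7 + 34*k**6 + 490*k**5 + 3880*k**4 + 18229*k**3 + 50806*k**2 + 77760*k + 50400)

Invalid: residual 3*(-4*k**2 - 41*k - 103)/(k**7 + 34*k**6 + 490*k**5 + 3880*k**4 + 18229*k**3 + 50806*k**2 + 77760*k + 50400) ≠ 0.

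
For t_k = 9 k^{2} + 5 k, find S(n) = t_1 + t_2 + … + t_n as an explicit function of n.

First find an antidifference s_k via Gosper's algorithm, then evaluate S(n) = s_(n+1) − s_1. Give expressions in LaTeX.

Step 1: r(k) = (9*k**2 + 23*k + 14)/(k*(9*k + 5)).
Normal form (A,B,C) = (1, 1, k**2 + 5*k/9).
Set up (1)·f(k+1) − (1)·f(k) − (k**2 + 5*k/9) = 0.
d = 3 from the (0,0,2) case.
Solve for f: f(k) = k*(k - 1)*(3*k + 1)/9 (degree 3 ≤ 3).
R(k) = B(k−1)·f(k)/C(k) = (k - 1)*(3*k + 1)/(9*k + 5); s_k = R·t_k = k*(3*k**2 - 2*k - 1).
Δs = k*(9*k + 5), as required.
s_(n+1) = n*(3*n**2 + 7*n + 4) and s_(1) = 0, so S(n) = n*(3*n**2 + 7*n + 4).

S(n) = n \left(3 n^{2} + 7 n + 4\right)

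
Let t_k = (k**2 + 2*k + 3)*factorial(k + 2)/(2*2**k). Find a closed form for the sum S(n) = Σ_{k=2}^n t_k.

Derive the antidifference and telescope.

The ratio is (k + 3)*(2*k + (k + 1)**2 + 5)/(2*(k**2 + 2*k + 3)).
Normal form (A,B,C) = (k/2 + 3/2, 1, k**2 + 2*k + 3).
Set up (k/2 + 3/2)·f(k+1) − (1)·f(k) − (k**2 + 2*k + 3) = 0.
From deg A=1, deg B=0, deg C=2: d=1.
Match coefficients ⇒ f(k) = 2*k.
R(k) = B(k−1)·f(k)/C(k) = 2*k/(k**2 + 2*k + 3); s_k = R·t_k = k*factorial(k + 2)/2**k.
s_(k+1) − s_k = (k**2 + 2*k + 3)*factorial(k + 2)/(2*2**k) = t_k.
Σ_(k=2)^n t_k = s_(n+1) − s_(2) = (2**(-n - 1)*(n + 1)*factorial(n + 3)) − (12), i.e. -12 + n*factorial(n + 3)/(2*2**n) + factorial(n + 3)/(2*2**n).

S(n) = -12 + n*factorial(n + 3)/(2*2**n) + factorial(n + 3)/(2*2**n)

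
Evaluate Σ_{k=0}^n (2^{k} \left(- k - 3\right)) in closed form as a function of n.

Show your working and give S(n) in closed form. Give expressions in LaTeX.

r(k) = 2*(k + 4)/(k + 3) after simplifying.
Gosper form: A/B · C(k+1)/C(k) with A=2, B=1, C=k + 3.
Key eq: (2)·f(k+1) = (1)·f(k) + (k + 3).
From deg A=0, deg B=0, deg C=1: d=1.
Solving with deg f ≤ 1: f(k) = k + 1.
R(k) = B(k−1)·f(k)/C(k) = (k + 1)/(k + 3); s_k = R·t_k = 2**k*(-k - 1).
Verify: 2**k*(-k - 3) matches t_k.
Evaluate: s_(n+1) = 2**(n + 1)*(-n - 2); subtract s_(0) = -1 ⇒ S(n) = -2**(n + 1)*n - 2**(n + 2) + 1.

S(n) = - 2^{n + 1} n - 2^{n + 2} + 1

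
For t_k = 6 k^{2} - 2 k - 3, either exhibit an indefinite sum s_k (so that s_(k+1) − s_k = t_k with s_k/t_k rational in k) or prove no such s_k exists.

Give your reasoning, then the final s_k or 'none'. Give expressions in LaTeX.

The ratio is (6*k**2 + 10*k + 1)/(6*k**2 - 2*k - 3).
A = 1, B = 1, C = k**2 - k/3 - 1/2.
Key eq: (1)·f(k+1) = (1)·f(k) + (k**2 - k/3 - 1/2).
d = 3 from the (0,0,2) case.
A polynomial solution: f(k) = k*(2*k**2 - 4*k - 1)/6.
Certificate R = B(k−1)f/C = k*(2*k**2 - 4*k - 1)/(6*k**2 - 2*k - 3) gives s_k = k*(2*k**2 - 4*k - 1).
Verify: 6*k**2 - 2*k - 3 matches t_k.

s_k = k \left(2 k^{2} - 4 k - 1\right)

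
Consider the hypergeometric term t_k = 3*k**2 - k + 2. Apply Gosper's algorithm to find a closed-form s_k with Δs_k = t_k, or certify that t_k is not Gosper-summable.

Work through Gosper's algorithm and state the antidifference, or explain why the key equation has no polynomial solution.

s_k = k*(k**2 - 2*k + 3)

Ratio r(k) = (-k + 3*(k + 1)**2 + 1)/(3*k**2 - k + 2).
Take A(k)=1, B(k)=1, C(k)=k**2 - k/3 + 2/3.
Key eq: (1)·f(k+1) = (1)·f(k) + (k**2 - k/3 + 2/3).
From deg A=0, deg B=0, deg C=2: d=3.
Solve for f: f(k) = k*(k**2 - 2*k + 3)/3 (degree 3 ≤ 3).
Then R = B(k−1)f/C = k*(k**2 - 2*k + 3)/(3*k**2 - k + 2), so s_k = R(k)·t_k = k*(k**2 - 2*k + 3).
Verify: 3*k**2 - k + 2 matches t_k.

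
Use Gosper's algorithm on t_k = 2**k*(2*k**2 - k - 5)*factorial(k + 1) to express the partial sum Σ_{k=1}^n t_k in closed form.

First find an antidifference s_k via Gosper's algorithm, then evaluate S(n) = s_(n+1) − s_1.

r(k) = 2*(k + 2)*(k - 2*(k + 1)**2 + 6)/(-2*k**2 + k + 5) after simplifying.
Normal form (A,B,C) = (2*k + 4, 1, k**2 - k/2 - 5/2).
Solve (2*k + 4)·f(k+1) − (1)·f(k) = k**2 - k/2 - 5/2.
Degrees (1,0,2) ⇒ d ≤ 1.
Solve for f: f(k) = (k - 3)/2 (degree 1 ≤ 1).
Then R = B(k−1)f/C = (k - 3)/(2*k**2 - k - 5), so s_k = R(k)·t_k = 2**k*(k - 3)*factorial(k + 1).
s_(k+1) − s_k = 2**k*(2*k**2 - k - 5)*factorial(k + 1) = t_k.
s_(n+1) = 2**(n + 1)*(n - 2)*factorial(n + 2) and s_(1) = -8, so S(n) = 2*2**n*n*factorial(n + 2) - 4*2**n*factorial(n + 2) + 8.

S(n) = 2*2**n*n*factorial(n + 2) - 4*2**n*factorial(n + 2) + 8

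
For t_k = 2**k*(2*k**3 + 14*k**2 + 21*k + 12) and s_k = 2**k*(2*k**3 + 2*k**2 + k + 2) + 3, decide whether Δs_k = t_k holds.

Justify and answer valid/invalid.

Valid: the claim telescopes to t_k.

s_(k+1) = 2**(k + 1)*(k + 2*(k + 1)**3 + 2*(k + 1)**2 + 3) + 3
s_(k+1) − s_k = 2**k*(2*k**3 + 14*k**2 + 21*k + 12)
(s_(k+1) − s_k) − t_k = 0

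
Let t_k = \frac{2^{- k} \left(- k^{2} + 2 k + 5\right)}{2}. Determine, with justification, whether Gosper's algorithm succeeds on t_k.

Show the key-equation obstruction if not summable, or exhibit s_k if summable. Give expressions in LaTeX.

Yes. s_k = 2^{- k} \left(k^{2} - 4\right).

Compute t_(k+1)/t_k: get (k**2 - 6)/(2*(k**2 - 2*k - 5)).
Gosper form: A/B · C(k+1)/C(k) with A=1/2, B=1, C=k**2 - 2*k - 5.
Solve (1/2)·f(k+1) − (1)·f(k) = k**2 - 2*k - 5.
Bound: deg f ≤ 2.
Coefficient equations give f(k) = -2*(k - 2)*(k + 2).
Certificate R = B(k−1)f/C = -2*(k - 2)*(k + 2)/(k**2 - 2*k - 5) gives s_k = (k**2 - 4)/2**k.
Check: Δs_k = (-k**2 + 2*k + 5)/(2*2**k). ✓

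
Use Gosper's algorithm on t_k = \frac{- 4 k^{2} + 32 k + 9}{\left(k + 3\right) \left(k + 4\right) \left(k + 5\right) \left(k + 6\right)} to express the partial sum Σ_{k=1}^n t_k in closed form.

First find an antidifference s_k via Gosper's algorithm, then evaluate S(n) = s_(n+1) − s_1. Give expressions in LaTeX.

S(n) = \frac{n \left(- n^{2} + 465 n + 646\right)}{120 \left(n^{3} + 15 n^{2} + 74 n + 120\right)}

The ratio is (k + 3)*(32*k - 4*(k + 1)**2 + 41)/((k + 7)*(-4*k**2 + 32*k + 9)).
Normal form (A,B,C) = (k + 3, k + 7, k**2 - 8*k - 9/4).
Need (k + 3)·f(k+1) − (k + 6)·f(k) = k**2 - 8*k - 9/4.
deg f ≤ 3 (via 1,1,2).
Match coefficients ⇒ f(k) = -k*(k**2 + 252*k - 73)/240.
Then R = B(k−1)f/C = -k*(k + 6)*(k**2 + 252*k - 73)/(60*(4*k**2 - 32*k - 9)), so s_k = R(k)·t_k = k*(k**2 + 252*k - 73)/(60*(k + 3)*(k + 4)*(k + 5)).
Verify: (-4*k**2 + 32*k + 9)/(k**4 + 18*k**3 + 119*k**2 + 342*k + 360) matches t_k.
Telescope: S(n) = s_(n+1) − s_(1) = (n**3 + 255*n**2 + 434*n + 180)/(60*(n**3 + 15*n**2 + 74*n + 120)) − (1/40) = n*(-n**2 + 465*n + 646)/(120*(n**3 + 15*n**2 + 74*n + 120)).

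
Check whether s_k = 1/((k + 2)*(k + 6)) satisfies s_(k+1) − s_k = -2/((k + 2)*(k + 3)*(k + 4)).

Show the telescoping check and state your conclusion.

s_(k+1) = 1/((k + 3)*(k + 7))
s_(k+1) − s_k = (-2*k - 9)/(k**4 + 18*k**3 + 113*k**2 + 288*k + 252)
(s_(k+1) − s_k) − t_k = 3*(3*k + 16)/(k**5 + 22*k**4 + 185*k**3 + 740*k**2 + 1404*k + 1008)

Invalid: residual 3*(3*k + 16)/(k**5 + 22*k**4 + 185*k**3 + 740*k**2 + 1404*k + 1008) ≠ 0.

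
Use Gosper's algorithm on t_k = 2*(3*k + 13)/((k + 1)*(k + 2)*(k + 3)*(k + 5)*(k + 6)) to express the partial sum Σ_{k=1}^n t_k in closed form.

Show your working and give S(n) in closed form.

Step 1: r(k) = (k + 1)*(k + 5)*(3*k + 16)/((k + 4)*(k + 7)*(3*k + 13)).
Gosper form: A/B · C(k+1)/C(k) with A=k + 1, B=k + 7, C=k**2 + 25*k/3 + 52/3.
Set up (k + 1)·f(k+1) − (k + 6)·f(k) − (k**2 + 25*k/3 + 52/3) = 0.
Degrees (1,1,2) ⇒ d ≤ 5.
Coefficient equations give f(k) = k*(k + 3)*(k + 4)*(k**2 + 8*k + 17)/30.
Get s_k = R·t_k = k*(k**2 + 8*k + 17)/(5*(k**3 + 8*k**2 + 17*k + 10)) with R(k) = B(k−1)f(k)/C(k) = k*(k + 3)*(k + 6)*(k**2 + 8*k + 17)/(10*(3*k + 13)).
Verify: 2*(3*k + 13)/(k**5 + 17*k**4 + 107*k**3 + 307*k**2 + 396*k + 180) matches t_k.
Telescope: S(n) = s_(n+1) − s_(1) = (n**3 + 11*n**2 + 36*n + 26)/(5*(n**3 + 11*n**2 + 36*n + 36)) − (13/90) = n*(n**2 + 11*n + 36)/(18*(n**3 + 11*n**2 + 36*n + 36)).

S(n) = n*(n**2 + 11*n + 36)/(18*(n**3 + 11*n**2 + 36*n + 36))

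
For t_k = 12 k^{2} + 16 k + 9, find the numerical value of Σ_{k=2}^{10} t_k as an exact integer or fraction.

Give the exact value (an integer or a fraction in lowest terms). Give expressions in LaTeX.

t_(k+1)/t_k = (12*k**2 + 40*k + 37)/(12*k**2 + 16*k + 9).
So A=1 and B=1, with C=k**2 + 4*k/3 + 3/4.
Key eq: (1)·f(k+1) = (1)·f(k) + (k**2 + 4*k/3 + 3/4).
deg f ≤ 3 (via 0,0,2).
Match coefficients ⇒ f(k) = k*(4*k**2 + 2*k + 3)/12.
Then R = B(k−1)f/C = k*(4*k**2 + 2*k + 3)/(12*k**2 + 16*k + 9), so s_k = R(k)·t_k = k*(4*k**2 + 2*k + 3).
Verify: 12*k**2 + 16*k + 9 matches t_k.
Σ_(k=2)^(10) t_k = s_(11) − s_(2) = 5599 − (46) = 5553.

Σ = 5553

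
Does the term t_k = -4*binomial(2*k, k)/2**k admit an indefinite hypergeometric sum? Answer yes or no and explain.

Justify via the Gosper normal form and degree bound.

No. Not Gosper-summable.

Ratio r(k) = (2*k + 1)/(k + 1).
Take A(k)=2*k + 1, B(k)=k + 1, C(k)=1.
Need (2*k + 1)·f(k+1) − (k)·f(k) = 1.
Degrees (1,1,0) ⇒ d ≤ -1.
Negative degree bound (-1): no f exists, t_k not Gosper-summable.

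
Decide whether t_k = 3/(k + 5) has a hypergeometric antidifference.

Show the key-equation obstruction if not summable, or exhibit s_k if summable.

No — key equation has no polynomial f.

Ratio r(k) = (k + 5)/(k + 6).
Normal form (A,B,C) = (k + 5, k + 6, 1).
Solve (k + 5)·f(k+1) − (k + 5)·f(k) = 1.
deg f ≤ 0 (via 1,1,0).
f = c0 ⇒ A·f(k+1) − B(k−1)·f(k) − C = -1. The system {-1 = 0} is inconsistent; no antidifference.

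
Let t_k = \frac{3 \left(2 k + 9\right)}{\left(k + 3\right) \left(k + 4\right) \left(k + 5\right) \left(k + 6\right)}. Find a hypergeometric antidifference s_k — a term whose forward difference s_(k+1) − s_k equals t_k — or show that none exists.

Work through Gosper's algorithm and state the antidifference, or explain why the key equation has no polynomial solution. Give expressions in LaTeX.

Ratio r(k) = (k + 3)*(2*k + 11)/((k + 7)*(2*k + 9)).
Factor: A=k + 3; B=k + 7; C=k + 9/2.
Set up (k + 3)·f(k+1) − (k + 6)·f(k) − (k + 9/2) = 0.
deg f ≤ 3 (via 1,1,1).
Solving with deg f ≤ 3: f(k) = k*(k + 4)*(k + 8)/30.
R(k) = B(k−1)·f(k)/C(k) = k*(k + 4)*(k + 6)*(k + 8)/(15*(2*k + 9)); s_k = R·t_k = k*(k + 8)/(5*(k**2 + 8*k + 15)).
Verify: 3*(2*k + 9)/(k**4 + 18*k**3 + 119*k**2 + 342*k + 360) matches t_k.

s_k = \frac{k \left(k + 8\right)}{5 \left(k^{2} + 8 k + 15\right)}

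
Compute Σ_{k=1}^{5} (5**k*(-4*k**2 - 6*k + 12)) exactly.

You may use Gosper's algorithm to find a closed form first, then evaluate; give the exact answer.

Σ = -421890

Step 1: r(k) = 5*(2*k**2 + 7*k - 1)/(2*k**2 + 3*k - 6).
A = 5, B = 1, C = k**2 + 3*k/2 - 3.
Key eq: (5)·f(k+1) = (1)·f(k) + (k**2 + 3*k/2 - 3).
Degrees (0,0,2) ⇒ d ≤ 2.
Match coefficients ⇒ f(k) = (k**2 - k - 3)/4.
Then R = B(k−1)f/C = (k**2 - k - 3)/(2*(2*k**2 + 3*k - 6)), so s_k = R(k)·t_k = 5**k*(-k**2 + k + 3).
Verify: 5**k*(-4*k**2 - 6*k + 12) matches t_k.
Σ_(k=1)^(5) t_k = s_(6) − s_(1) = -421875 − (15) = -421890.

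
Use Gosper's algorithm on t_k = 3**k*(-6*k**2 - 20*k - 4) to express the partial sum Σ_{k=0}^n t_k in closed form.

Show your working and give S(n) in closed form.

t_(k+1)/t_k = 3*(3*k**2 + 16*k + 15)/(3*k**2 + 10*k + 2).
A = 3, B = 1, C = k**2 + 10*k/3 + 2/3.
Set up (3)·f(k+1) − (1)·f(k) − (k**2 + 10*k/3 + 2/3) = 0.
Degrees (0,0,2) ⇒ d ≤ 2.
Solve for f: f(k) = (k - 1)*(3*k + 4)/6 (degree 2 ≤ 2).
Then R = B(k−1)f/C = (k - 1)*(3*k + 4)/(2*(3*k**2 + 10*k + 2)), so s_k = R(k)·t_k = 3**k*(-3*k**2 - k + 4).
Δs = 3**k*(-6*k**2 - 20*k - 4), as required.
Evaluate: s_(n+1) = 3**(n + 1)*n*(-3*n - 7); subtract s_(0) = 4 ⇒ S(n) = -9*3**n*n**2 - 21*3**n*n - 4.

S(n) = -9*3**n*n**2 - 21*3**n*n - 4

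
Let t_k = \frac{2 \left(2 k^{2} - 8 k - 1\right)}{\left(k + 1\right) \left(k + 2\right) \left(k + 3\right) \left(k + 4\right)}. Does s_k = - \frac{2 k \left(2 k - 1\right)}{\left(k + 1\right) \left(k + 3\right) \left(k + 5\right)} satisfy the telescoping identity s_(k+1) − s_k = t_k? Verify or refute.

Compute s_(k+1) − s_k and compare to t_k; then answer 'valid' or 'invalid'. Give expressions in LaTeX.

Invalid: residual \frac{6 \left(- 4 k^{3} - 9 k^{2} + 45 k + 5\right)}{k^{6} + 21 k^{5} + 175 k^{4} + 735 k^{3} + 1624 k^{2} + 1764 k + 720} ≠ 0.

s_(k+1) = -2*(k + 1)*(2*k + 1)/((k + 2)*(k + 4)*(k + 6))
s_(k+1) − s_k = 2*(2*k**4 + 2*k**3 - 56*k**2 - 116*k - 15)/(k**6 + 21*k**5 + 175*k**4 + 735*k**3 + 1624*k**2 + 1764*k + 720)
(s_(k+1) − s_k) − t_k = 6*(-4*k**3 - 9*k**2 + 45*k + 5)/(k**6 + 21*k**5 + 175*k**4 + 735*k**3 + 1624*k**2 + 1764*k + 720)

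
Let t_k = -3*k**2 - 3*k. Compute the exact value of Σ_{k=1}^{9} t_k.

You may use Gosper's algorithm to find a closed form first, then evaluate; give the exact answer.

Compute t_(k+1)/t_k: get (k + 2)/k.
A = 1, B = 1, C = k**2 + k.
Key eq: (1)·f(k+1) = (1)·f(k) + (k**2 + k).
d = 3 from the (0,0,2) case.
A polynomial solution: f(k) = k*(k - 1)*(k + 1)/3.
R(k) = B(k−1)·f(k)/C(k) = (k - 1)/3; s_k = R·t_k = -k**3 + k.
Δs = 3*k*(-k - 1), as required.
Evaluate s at k=10 and k=1: -990 and 0; difference -990.

Σ = -990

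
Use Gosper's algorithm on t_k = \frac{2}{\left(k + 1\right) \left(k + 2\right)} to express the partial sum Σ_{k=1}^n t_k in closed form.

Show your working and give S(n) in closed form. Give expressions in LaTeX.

S(n) = \frac{n}{n + 2}

r(k) = (k + 1)/(k + 3) after simplifying.
Normal form (A,B,C) = (k + 1, k + 3, 1).
Key eq: (k + 1)·f(k+1) = (k + 2)·f(k) + (1).
From deg A=1, deg B=1, deg C=0: d=1.
Solving with deg f ≤ 1: f(k) = k.
So s_k = (B(k−1)f/C)·t_k = (k*(k + 2))·t_k = 2*k/(k + 1).
Check: Δs_k = 2/(k**2 + 3*k + 2). ✓
Evaluate: s_(n+1) = 2*(n + 1)/(n + 2); subtract s_(1) = 1 ⇒ S(n) = n/(n + 2).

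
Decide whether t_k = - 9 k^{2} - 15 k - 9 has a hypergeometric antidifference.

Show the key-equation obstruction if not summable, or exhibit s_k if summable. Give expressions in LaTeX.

r(k) = (3*k**2 + 11*k + 11)/(3*k**2 + 5*k + 3) after simplifying.
Gosper form: A/B · C(k+1)/C(k) with A=1, B=1, C=k**2 + 5*k/3 + 1.
Key eq: (1)·f(k+1) = (1)·f(k) + (k**2 + 5*k/3 + 1).
d = 3 from the (0,0,2) case.
A polynomial solution: f(k) = k*(k**2 + k + 1)/3.
So s_k = (B(k−1)f/C)·t_k = (k*(k**2 + k + 1)/(3*k**2 + 5*k + 3))·t_k = 3*k*(-k**2 - k - 1).
Check: Δs_k = -9*k**2 - 15*k - 9. ✓

Yes. s_k = 3 k \left(- k^{2} - k - 1\right).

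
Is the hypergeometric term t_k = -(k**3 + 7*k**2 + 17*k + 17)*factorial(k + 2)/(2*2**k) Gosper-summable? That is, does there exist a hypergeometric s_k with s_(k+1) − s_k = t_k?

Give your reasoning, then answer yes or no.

Yes. s_k = -(k**2 + 4*k + 2)*factorial(k + 2)/2**k.

r(k) = (k**4 + 13*k**3 + 64*k**2 + 144*k + 126)/(2*(k**3 + 7*k**2 + 17*k + 17)) after simplifying.
Factor: A=k/2 + 3/2; B=1; C=k**3 + 7*k**2 + 17*k + 17.
Solve (k/2 + 3/2)·f(k+1) − (1)·f(k) = k**3 + 7*k**2 + 17*k + 17.
d = 2 from the (1,0,3) case.
A polynomial solution: f(k) = 2*(k**2 + 4*k + 2).
R(k) = B(k−1)·f(k)/C(k) = 2*(k**2 + 4*k + 2)/(k**3 + 7*k**2 + 17*k + 17); s_k = R·t_k = -(k**2 + 4*k + 2)*factorial(k + 2)/2**k.
s_(k+1) − s_k = -(k**3 + 7*k**2 + 17*k + 17)*factorial(k + 2)/(2*2**k) = t_k.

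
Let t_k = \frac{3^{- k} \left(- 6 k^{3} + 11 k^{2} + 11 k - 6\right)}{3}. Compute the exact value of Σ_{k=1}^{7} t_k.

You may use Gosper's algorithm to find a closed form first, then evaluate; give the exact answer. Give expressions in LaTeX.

Σ = -5102/6561

r(k) = (6*k**3 + 7*k**2 - 15*k - 10)/(3*(6*k**3 - 11*k**2 - 11*k + 6)) after simplifying.
So A=1/3 and B=1, with C=k**3 - 11*k**2/6 - 11*k/6 + 1.
Key eq: (1/3)·f(k+1) = (1)·f(k) + (k**3 - 11*k**2/6 - 11*k/6 + 1).
Degrees (0,0,3) ⇒ d ≤ 3.
Coefficient equations give f(k) = -(3*k**3 - k**2 - 2*k + 3)/2.
Certificate R = B(k−1)f/C = -3*(3*k**3 - k**2 - 2*k + 3)/((k + 1)*(6*k**2 - 17*k + 6)) gives s_k = (3*k**3 - k**2 - 2*k + 3)/3**k.
Check: Δs_k = (-6*k**3 + 11*k**2 + 11*k - 6)/(3*3**k). ✓
Telescoping: Σ = s_(8) − s_(1) = 1459/6561 − (1) = -5102/6561.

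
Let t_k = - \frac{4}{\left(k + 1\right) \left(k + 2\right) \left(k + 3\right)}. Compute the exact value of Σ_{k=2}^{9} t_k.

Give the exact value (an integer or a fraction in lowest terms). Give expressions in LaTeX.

Σ = -5/33

The ratio is (k + 1)/(k + 4).
Take A(k)=k + 1, B(k)=k + 4, C(k)=1.
Need (k + 1)·f(k+1) − (k + 3)·f(k) = 1.
d = 2 from the (1,1,0) case.
Coefficient equations give f(k) = k*(k + 3)/4.
R(k) = B(k−1)·f(k)/C(k) = k*(k + 3)**2/4; s_k = R·t_k = k*(-k - 3)/((k + 1)*(k + 2)).
s_(k+1) − s_k = -4/(k**3 + 6*k**2 + 11*k + 6) = t_k.
Evaluate s at k=10 and k=2: -65/66 and -5/6; difference -5/33.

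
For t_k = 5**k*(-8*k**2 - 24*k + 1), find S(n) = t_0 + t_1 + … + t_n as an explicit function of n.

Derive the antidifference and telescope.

S(n) = -10*5**n*n**2 - 25*5**n*n + 5*5**n - 4

Compute t_(k+1)/t_k: get 5*(8*k**2 + 40*k + 31)/(8*k**2 + 24*k - 1).
Gosper form: A/B · C(k+1)/C(k) with A=5, B=1, C=k**2 + 3*k - 1/8.
Set up (5)·f(k+1) − (1)·f(k) − (k**2 + 3*k - 1/8) = 0.
d = 2 from the (0,0,2) case.
Coefficient equations give f(k) = (2*k**2 + k - 4)/8.
Certificate R = B(k−1)f/C = (2*k**2 + k - 4)/(8*k**2 + 24*k - 1) gives s_k = 5**k*(-2*k**2 - k + 4).
Δs = 5**k*(-8*k**2 - 24*k + 1), as required.
s_(n+1) = 5**(n + 1)*(-2*n**2 - 5*n + 1) and s_(0) = 4, so S(n) = -10*5**n*n**2 - 25*5**n*n + 5*5**n - 4.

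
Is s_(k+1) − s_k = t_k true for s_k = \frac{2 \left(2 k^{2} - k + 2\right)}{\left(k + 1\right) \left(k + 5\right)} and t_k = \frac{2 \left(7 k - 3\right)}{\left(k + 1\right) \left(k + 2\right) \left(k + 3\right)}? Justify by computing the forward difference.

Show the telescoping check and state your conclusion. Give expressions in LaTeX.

s_(k+1) = 2*(-k + 2*(k + 1)**2 + 1)/((k + 2)*(k + 6))
s_(k+1) − s_k = 2*(13*k**2 + 29*k - 9)/(k**4 + 14*k**3 + 65*k**2 + 112*k + 60)
(s_(k+1) − s_k) − t_k = 6*(2*k**3 - 2*k**2 - 33*k + 21)/(k**5 + 17*k**4 + 107*k**3 + 307*k**2 + 396*k + 180)

Invalid: residual \frac{6 \left(2 k^{3} - 2 k^{2} - 33 k + 21\right)}{k^{5} + 17 k^{4} + 107 k^{3} + 307 k^{2} + 396 k + 180} ≠ 0.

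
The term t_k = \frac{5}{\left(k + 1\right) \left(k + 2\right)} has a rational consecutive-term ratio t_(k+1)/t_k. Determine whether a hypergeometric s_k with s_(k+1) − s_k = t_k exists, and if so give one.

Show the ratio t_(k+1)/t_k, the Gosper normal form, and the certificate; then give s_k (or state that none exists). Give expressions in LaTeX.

r(k) = (k + 1)/(k + 3) after simplifying.
Take A(k)=k + 1, B(k)=k + 3, C(k)=1.
Set up (k + 1)·f(k+1) − (k + 2)·f(k) − (1) = 0.
Degrees (1,1,0) ⇒ d ≤ 1.
Solving with deg f ≤ 1: f(k) = k.
R(k) = B(k−1)·f(k)/C(k) = k*(k + 2); s_k = R·t_k = 5*k/(k + 1).
s_(k+1) − s_k = 5/(k**2 + 3*k + 2) = t_k.

s_k = \frac{5 k}{k + 1}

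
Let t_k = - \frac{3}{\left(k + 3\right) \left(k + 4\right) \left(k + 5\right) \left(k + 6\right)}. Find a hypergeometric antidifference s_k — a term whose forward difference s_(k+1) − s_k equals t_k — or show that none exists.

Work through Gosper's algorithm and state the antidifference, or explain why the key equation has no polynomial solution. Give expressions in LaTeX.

s_k = \frac{k \left(- k^{2} - 12 k - 47\right)}{60 \left(k + 3\right) \left(k + 4\right) \left(k + 5\right)}

Compute t_(k+1)/t_k: get (k + 3)/(k + 7).
Normal form (A,B,C) = (k + 3, k + 7, 1).
Need (k + 3)·f(k+1) − (k + 6)·f(k) = 1.
From deg A=1, deg B=1, deg C=0: d=3.
Solving with deg f ≤ 3: f(k) = k*(k**2 + 12*k + 47)/180.
So s_k = (B(k−1)f/C)·t_k = (k*(k + 6)*(k**2 + 12*k + 47)/180)·t_k = k*(-k**2 - 12*k - 47)/(60*(k + 3)*(k + 4)*(k + 5)).
Verify: -3/(k**4 + 18*k**3 + 119*k**2 + 342*k + 360) matches t_k.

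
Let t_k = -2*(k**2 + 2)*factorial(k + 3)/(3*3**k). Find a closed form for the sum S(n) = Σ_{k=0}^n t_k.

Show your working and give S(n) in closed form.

Compute t_(k+1)/t_k: get (k + 4)*((k + 1)**2 + 2)/(3*(k**2 + 2)).
Take A(k)=k/3 + 4/3, B(k)=1, C(k)=k**2 + 2.
Solve (k/3 + 4/3)·f(k+1) − (1)·f(k) = k**2 + 2.
Degrees (1,0,2) ⇒ d ≤ 1.
Solve for f: f(k) = 3*(k - 2) (degree 1 ≤ 1).
R(k) = B(k−1)·f(k)/C(k) = 3*(k - 2)/(k**2 + 2); s_k = R·t_k = -2*(k - 2)*factorial(k + 3)/3**k.
Δs = -2*(k**2 + 2)*factorial(k + 3)/(3*3**k), as required.
Telescope: S(n) = s_(n+1) − s_(0) = -2*3**(-n - 1)*(n - 1)*factorial(n + 4) − (24) = -24 - 2*n*factorial(n + 4)/(3*3**n) + 2*factorial(n + 4)/(3*3**n).

S(n) = -24 - 2*n*factorial(n + 4)/(3*3**n) + 2*factorial(n + 4)/(3*3**n)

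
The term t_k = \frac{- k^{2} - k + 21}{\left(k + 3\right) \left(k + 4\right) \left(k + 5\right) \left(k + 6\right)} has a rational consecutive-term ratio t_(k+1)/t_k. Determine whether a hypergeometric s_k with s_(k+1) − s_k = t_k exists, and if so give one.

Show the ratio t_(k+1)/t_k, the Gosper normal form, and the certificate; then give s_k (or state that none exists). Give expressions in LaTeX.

Ratio r(k) = (k + 3)*(k + (k + 1)**2 - 20)/((k + 7)*(k**2 + k - 21)).
Normal form (A,B,C) = (k + 3, k + 7, k**2 + k - 21).
Need (k + 3)·f(k+1) − (k + 6)·f(k) = k**2 + k - 21.
deg f ≤ 3 (via 1,1,2).
Match coefficients ⇒ f(k) = -k*(k**2 + 42*k + 167)/30.
Then R = B(k−1)f/C = -k*(k + 6)*(k**2 + 42*k + 167)/(30*(k**2 + k - 21)), so s_k = R(k)·t_k = k*(k**2 + 42*k + 167)/(30*(k + 3)*(k + 4)*(k + 5)).
Check: Δs_k = (-k**2 - k + 21)/(k**4 + 18*k**3 + 119*k**2 + 342*k + 360). ✓

s_k = \frac{k \left(k^{2} + 42 k + 167\right)}{30 \left(k + 3\right) \left(k + 4\right) \left(k + 5\right)}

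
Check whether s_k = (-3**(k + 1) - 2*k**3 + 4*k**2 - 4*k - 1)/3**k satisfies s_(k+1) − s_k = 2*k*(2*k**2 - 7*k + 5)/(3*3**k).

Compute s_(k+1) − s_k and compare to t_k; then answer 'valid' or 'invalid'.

s_(k+1) = (-9*3**k - 2*k**3 - 2*k**2 - 2*k - 3)/(3*3**k)
s_(k+1) − s_k = 2*k*(2*k**2 - 7*k + 5)/(3*3**k)
(s_(k+1) − s_k) − t_k = 0

valid (s_(k+1) − s_k reduces to t_k)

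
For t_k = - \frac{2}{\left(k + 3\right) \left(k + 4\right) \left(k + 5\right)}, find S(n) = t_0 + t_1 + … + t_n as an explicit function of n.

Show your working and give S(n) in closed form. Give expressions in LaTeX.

The ratio is (k + 3)/(k + 6).
Normal form (A,B,C) = (k + 3, k + 6, 1).
Need (k + 3)·f(k+1) − (k + 5)·f(k) = 1.
From deg A=1, deg B=1, deg C=0: d=2.
A polynomial solution: f(k) = k*(k + 7)/24.
R(k) = B(k−1)·f(k)/C(k) = k*(k + 5)*(k + 7)/24; s_k = R·t_k = k*(-k - 7)/(12*(k + 3)*(k + 4)).
Check: Δs_k = -2/(k**3 + 12*k**2 + 47*k + 60). ✓
Telescope: S(n) = s_(n+1) − s_(0) = (-n**2 - 9*n - 8)/(12*(n**2 + 9*n + 20)) − (0) = (-n**2 - 9*n - 8)/(12*(n**2 + 9*n + 20)).

S(n) = \frac{- n^{2} - 9 n - 8}{12 \left(n^{2} + 9 n + 20\right)}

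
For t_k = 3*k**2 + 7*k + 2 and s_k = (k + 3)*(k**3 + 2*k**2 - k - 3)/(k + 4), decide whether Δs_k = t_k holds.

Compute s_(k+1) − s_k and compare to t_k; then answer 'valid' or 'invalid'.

Invalid: residual (-2*k**3 - 17*k**2 - 31*k - 11)/(k**2 + 9*k + 20) ≠ 0.

s_(k+1) = (k**4 + 9*k**3 + 26*k**2 + 23*k - 4)/(k + 5)
s_(k+1) − s_k = (3*k**4 + 32*k**3 + 108*k**2 + 127*k + 29)/(k**2 + 9*k + 20)
(s_(k+1) − s_k) − t_k = (-2*k**3 - 17*k**2 - 31*k - 11)/(k**2 + 9*k + 20)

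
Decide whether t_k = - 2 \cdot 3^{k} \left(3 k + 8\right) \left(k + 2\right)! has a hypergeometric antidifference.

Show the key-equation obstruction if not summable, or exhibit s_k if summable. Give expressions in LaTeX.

Yes. s_k = - 2 \cdot 3^{k} \left(k + 2\right)!.

t_(k+1)/t_k = 3*(k + 3)*(3*k + 11)/(3*k + 8).
Gosper form: A/B · C(k+1)/C(k) with A=3*k + 9, B=1, C=k + 8/3.
Solve (3*k + 9)·f(k+1) − (1)·f(k) = k + 8/3.
Degrees (1,0,1) ⇒ d ≤ 0.
A polynomial solution: f(k) = 1/3.
Then R = B(k−1)f/C = 1/(3*k + 8), so s_k = R(k)·t_k = -2*3**k*factorial(k + 2).
Check: Δs_k = -2*3**k*(3*k + 8)*factorial(k + 2). ✓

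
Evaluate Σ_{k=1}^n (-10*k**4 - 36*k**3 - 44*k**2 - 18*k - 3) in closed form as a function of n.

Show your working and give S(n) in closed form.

S(n) = n*(-2*n**4 - 14*n**3 - 36*n**2 - 40*n - 19)

Compute t_(k+1)/t_k: get (10*k**4 + 76*k**3 + 212*k**2 + 254*k + 111)/(10*k**4 + 36*k**3 + 44*k**2 + 18*k + 3).
Factor: A=1; B=1; C=k**4 + 18*k**3/5 + 22*k**2/5 + 9*k/5 + 3/10.
Set up (1)·f(k+1) − (1)·f(k) − (k**4 + 18*k**3/5 + 22*k**2/5 + 9*k/5 + 3/10) = 0.
deg f ≤ 5 (via 0,0,4).
Solve for f: f(k) = k*(2*k**4 + 4*k**3 - 4*k + 1)/10 (degree 5 ≤ 5).
Certificate R = B(k−1)f/C = k*(2*k**4 + 4*k**3 - 4*k + 1)/(10*k**4 + 36*k**3 + 44*k**2 + 18*k + 3) gives s_k = k*(-2*k**4 - 4*k**3 + 4*k - 1).
s_(k+1) − s_k = -10*k**4 - 36*k**3 - 44*k**2 - 18*k - 3 = t_k.
Evaluate: s_(n+1) = -2*n**5 - 14*n**4 - 36*n**3 - 40*n**2 - 19*n - 3; subtract s_(1) = -3 ⇒ S(n) = n*(-2*n**4 - 14*n**3 - 36*n**2 - 40*n - 19).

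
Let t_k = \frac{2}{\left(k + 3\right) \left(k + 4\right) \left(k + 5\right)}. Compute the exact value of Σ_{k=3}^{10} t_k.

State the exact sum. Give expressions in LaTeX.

Ratio r(k) = (k + 3)/(k + 6).
Normal form (A,B,C) = (k + 3, k + 6, 1).
f must satisfy (k + 3)·f(k+1) − (k + 5)·f(k) = 1.
d = 2 from the (1,1,0) case.
Coefficient equations give f(k) = k*(k + 7)/24.
R(k) = B(k−1)·f(k)/C(k) = k*(k + 5)*(k + 7)/24; s_k = R·t_k = k*(k + 7)/(12*(k + 3)*(k + 4)).
s_(k+1) − s_k = 2/(k**3 + 12*k**2 + 47*k + 60) = t_k.
Σ_(k=3)^(10) t_k = s_(11) − s_(3) = 11/140 − (5/84) = 2/105.

Σ = 2/105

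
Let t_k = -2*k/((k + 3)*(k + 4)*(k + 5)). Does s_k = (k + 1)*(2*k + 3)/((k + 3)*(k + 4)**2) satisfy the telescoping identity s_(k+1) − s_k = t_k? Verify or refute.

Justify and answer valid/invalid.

s_(k+1) = (k + 2)*(2*k + 5)/((k + 4)*(k + 5)**2)
s_(k+1) − s_k = (-2*k**3 - 6*k**2 + 23*k + 45)/(k**5 + 21*k**4 + 175*k**3 + 723*k**2 + 1480*k + 1200)
(s_(k+1) − s_k) − t_k = 3*(4*k**2 + 21*k + 15)/(k**5 + 21*k**4 + 175*k**3 + 723*k**2 + 1480*k + 1200)

Invalid: residual 3*(4*k**2 + 21*k + 15)/(k**5 + 21*k**4 + 175*k**3 + 723*k**2 + 1480*k + 1200) ≠ 0.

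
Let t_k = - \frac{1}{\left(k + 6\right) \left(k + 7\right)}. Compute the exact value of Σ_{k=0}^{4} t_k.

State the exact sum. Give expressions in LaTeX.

Σ = -5/66

Ratio r(k) = (k + 6)/(k + 8).
Normal form (A,B,C) = (k + 6, k + 8, 1).
Set up (k + 6)·f(k+1) − (k + 7)·f(k) − (1) = 0.
d = 1 from the (1,1,0) case.
Solving with deg f ≤ 1: f(k) = k/6.
Then R = B(k−1)f/C = k*(k + 7)/6, so s_k = R(k)·t_k = -k/(6*k + 36).
Δs = -1/(k**2 + 13*k + 42), as required.
Σ_(k=0)^(4) t_k = s_(5) − s_(0) = -5/66 − (0) = -5/66.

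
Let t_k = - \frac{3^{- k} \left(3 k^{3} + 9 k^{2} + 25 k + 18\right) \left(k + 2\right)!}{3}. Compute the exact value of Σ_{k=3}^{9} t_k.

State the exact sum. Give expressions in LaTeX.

Σ = -652427240/243

The ratio is (3*k**4 + 27*k**3 + 106*k**2 + 211*k + 165)/(3*(3*k**3 + 9*k**2 + 25*k + 18)).
Take A(k)=k/3 + 1, B(k)=1, C(k)=k**3 + 3*k**2 + 25*k/3 + 6.
Set up (k/3 + 1)·f(k+1) − (1)·f(k) − (k**3 + 3*k**2 + 25*k/3 + 6) = 0.
Degrees (1,0,3) ⇒ d ≤ 2.
Match coefficients ⇒ f(k) = 3*k**2 + 3*k + 1.
Get s_k = R·t_k = -(3*k**2 + 3*k + 1)*factorial(k + 2)/3**k with R(k) = B(k−1)f(k)/C(k) = 3*(3*k**2 + 3*k + 1)/(3*k**3 + 9*k**2 + 25*k + 18).
Δs = -(3*k**3 + 9*k**2 + 25*k + 18)*factorial(k + 2)/(3*3**k), as required.
Σ_(k=3)^(9) t_k = s_(10) − s_(3) = -652467200/243 − (-1480/9) = -652427240/243.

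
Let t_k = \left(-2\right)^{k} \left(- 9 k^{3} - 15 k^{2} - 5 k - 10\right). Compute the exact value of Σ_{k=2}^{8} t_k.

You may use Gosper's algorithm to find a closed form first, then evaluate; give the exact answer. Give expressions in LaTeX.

Σ = -1066568

Ratio r(k) = 2*(-9*k**3 - 42*k**2 - 62*k - 39)/(9*k**3 + 15*k**2 + 5*k + 10).
A = -2, B = 1, C = k**3 + 5*k**2/3 + 5*k/9 + 10/9.
Solve (-2)·f(k+1) − (1)·f(k) = k**3 + 5*k**2/3 + 5*k/9 + 10/9.
From deg A=0, deg B=0, deg C=3: d=3.
A polynomial solution: f(k) = -(3*k**3 - k**2 - 3*k + 4)/9.
R(k) = B(k−1)·f(k)/C(k) = -(3*k**3 - k**2 - 3*k + 4)/(9*k**3 + 15*k**2 + 5*k + 10); s_k = R·t_k = (-2)**k*(3*k**3 - k**2 - 3*k + 4).
Verify: (-2)**k*(-9*k**3 - 15*k**2 - 5*k - 10) matches t_k.
Sum = s_(9) − s_(2); s_(9) = -1066496, s_(2) = 72 ⇒ -1066568.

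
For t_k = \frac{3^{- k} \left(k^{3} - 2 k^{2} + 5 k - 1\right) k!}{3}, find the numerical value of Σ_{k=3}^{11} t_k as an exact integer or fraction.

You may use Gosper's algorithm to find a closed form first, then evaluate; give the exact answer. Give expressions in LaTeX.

Σ = 78847514/729

Ratio r(k) = (k**4 + 2*k**3 + 5*k**2 + 7*k + 3)/(3*(k**3 - 2*k**2 + 5*k - 1)).
A = k/3 + 1/3, B = 1, C = k**3 - 2*k**2 + 5*k - 1.
Solve (k/3 + 1/3)·f(k+1) − (1)·f(k) = k**3 - 2*k**2 + 5*k - 1.
Degrees (1,0,3) ⇒ d ≤ 2.
Coefficient equations give f(k) = 3*k*(k - 2).
Get s_k = R·t_k = k*(k - 2)*factorial(k)/3**k with R(k) = B(k−1)f(k)/C(k) = 3*k*(k - 2)/(k**3 - 2*k**2 + 5*k - 1).
s_(k+1) − s_k = (k**3 - 2*k**2 + 5*k - 1)*factorial(k)/(3*3**k) = t_k.
Telescoping: Σ = s_(12) − s_(3) = 78848000/729 − (2/3) = 78847514/729.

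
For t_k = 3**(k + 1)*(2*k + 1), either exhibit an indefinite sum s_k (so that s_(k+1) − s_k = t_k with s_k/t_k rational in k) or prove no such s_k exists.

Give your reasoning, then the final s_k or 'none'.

Compute t_(k+1)/t_k: get 3*(2*k + 3)/(2*k + 1).
So A=3 and B=1, with C=k + 1/2.
Key eq: (3)·f(k+1) = (1)·f(k) + (k + 1/2).
deg f ≤ 1 (via 0,0,1).
Solve for f: f(k) = (k - 1)/2 (degree 1 ≤ 1).
R(k) = B(k−1)·f(k)/C(k) = (k - 1)/(2*k + 1); s_k = R·t_k = 3**(k + 1)*(k - 1).
Verify: 3**(k + 1)*(2*k + 1) matches t_k.

s_k = 3**(k + 1)*(k - 1)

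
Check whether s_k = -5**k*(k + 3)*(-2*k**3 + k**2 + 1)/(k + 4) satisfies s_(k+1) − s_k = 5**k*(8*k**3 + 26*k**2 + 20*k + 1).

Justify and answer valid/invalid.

s_(k+1) = 5**(k + 1)*k*(2*k**3 + 13*k**2 + 24*k + 16)/(k + 5)
s_(k+1) − s_k = 5**k*(8*k**5 + 90*k**4 + 358*k**3 + 576*k**2 + 328*k + 15)/(k**2 + 9*k + 20)
(s_(k+1) − s_k) − t_k = 5**k*(-8*k**4 - 56*k**3 - 125*k**2 - 81*k - 5)/(k**2 + 9*k + 20)

Invalid: residual 5**k*(-8*k**4 - 56*k**3 - 125*k**2 - 81*k - 5)/(k**2 + 9*k + 20) ≠ 0.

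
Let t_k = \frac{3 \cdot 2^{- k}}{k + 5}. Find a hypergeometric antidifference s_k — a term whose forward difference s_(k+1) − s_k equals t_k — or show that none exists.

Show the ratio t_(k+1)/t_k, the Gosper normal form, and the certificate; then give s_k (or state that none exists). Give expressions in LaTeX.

t_(k+1)/t_k = (k + 5)/(2*(k + 6)).
Factor: A=k/2 + 5/2; B=k + 6; C=1.
Set up (k/2 + 5/2)·f(k+1) − (k + 5)·f(k) − (1) = 0.
d = -1 from the (1,1,0) case.
deg f ≤ -1 is impossible — no certificate.

no hypergeometric antidifference exists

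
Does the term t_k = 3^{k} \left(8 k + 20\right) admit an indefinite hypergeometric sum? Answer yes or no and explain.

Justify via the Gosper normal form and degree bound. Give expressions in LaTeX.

Compute t_(k+1)/t_k: get 3*(2*k + 7)/(2*k + 5).
Factor: A=3; B=1; C=k + 5/2.
f must satisfy (3)·f(k+1) − (1)·f(k) = k + 5/2.
deg f ≤ 1 (via 0,0,1).
Solving with deg f ≤ 1: f(k) = (k + 1)/2.
So s_k = (B(k−1)f/C)·t_k = ((k + 1)/(2*k + 5))·t_k = 4*3**k*(k + 1).
Δs = 3**k*(8*k + 20), as required.

Yes. s_k = 4 \cdot 3^{k} \left(k + 1\right).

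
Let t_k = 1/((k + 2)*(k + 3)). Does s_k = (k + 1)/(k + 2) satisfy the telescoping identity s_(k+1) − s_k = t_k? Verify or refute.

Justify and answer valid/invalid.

s_(k+1) = (k + 2)/(k + 3)
s_(k+1) − s_k = 1/(k**2 + 5*k + 6)
(s_(k+1) − s_k) − t_k = 0

valid (s_(k+1) − s_k reduces to t_k)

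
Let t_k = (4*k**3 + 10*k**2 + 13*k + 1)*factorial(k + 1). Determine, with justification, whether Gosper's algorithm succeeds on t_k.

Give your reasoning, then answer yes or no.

Yes. s_k = (4*k**2 - 2*k - 3)*factorial(k + 1).

t_(k+1)/t_k = (4*k**4 + 30*k**3 + 89*k**2 + 118*k + 56)/(4*k**3 + 10*k**2 + 13*k + 1).
A = k + 2, B = 1, C = k**3 + 5*k**2/2 + 13*k/4 + 1/4.
Set up (k + 2)·f(k+1) − (1)·f(k) − (k**3 + 5*k**2/2 + 13*k/4 + 1/4) = 0.
Bound: deg f ≤ 2.
A polynomial solution: f(k) = (4*k**2 - 2*k - 3)/4.
Get s_k = R·t_k = (4*k**2 - 2*k - 3)*factorial(k + 1) with R(k) = B(k−1)f(k)/C(k) = (4*k**2 - 2*k - 3)/(4*k**3 + 10*k**2 + 13*k + 1).
Check: Δs_k = (4*k**3 + 10*k**2 + 13*k + 1)*factorial(k + 1). ✓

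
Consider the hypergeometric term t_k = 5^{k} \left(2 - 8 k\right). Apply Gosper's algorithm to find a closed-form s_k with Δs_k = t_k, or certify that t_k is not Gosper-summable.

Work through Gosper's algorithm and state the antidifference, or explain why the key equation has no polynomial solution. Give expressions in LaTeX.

Step 1: r(k) = 5*(4*k + 3)/(4*k - 1).
A = 5, B = 1, C = k - 1/4.
f must satisfy (5)·f(k+1) − (1)·f(k) = k - 1/4.
Degrees (0,0,1) ⇒ d ≤ 1.
Solve for f: f(k) = (2*k - 3)/8 (degree 1 ≤ 1).
R(k) = B(k−1)·f(k)/C(k) = (2*k - 3)/(2*(4*k - 1)); s_k = R·t_k = 5**k*(3 - 2*k).
Check: Δs_k = 5**k*(2 - 8*k). ✓

s_k = 5^{k} \left(3 - 2 k\right)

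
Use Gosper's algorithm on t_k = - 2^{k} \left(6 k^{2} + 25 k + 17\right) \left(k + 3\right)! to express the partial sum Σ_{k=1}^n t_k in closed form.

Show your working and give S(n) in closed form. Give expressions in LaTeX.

S(n) = - 6 \cdot 2^{n} n \left(n + 4\right)! - 4 \cdot 2^{n} \left(n + 4\right)! + 96

Step 1: r(k) = 2*(6*k**3 + 61*k**2 + 196*k + 192)/(6*k**2 + 25*k + 17).
So A=2*k + 8 and B=1, with C=k**2 + 25*k/6 + 17/6.
Need (2*k + 8)·f(k+1) − (1)·f(k) = k**2 + 25*k/6 + 17/6.
From deg A=1, deg B=0, deg C=2: d=1.
Solving with deg f ≤ 1: f(k) = (3*k - 1)/6.
Then R = B(k−1)f/C = (3*k - 1)/(6*k**2 + 25*k + 17), so s_k = R(k)·t_k = -2**k*(3*k - 1)*factorial(k + 3).
Check: Δs_k = -2**k*(6*k**2 + 25*k + 17)*factorial(k + 3). ✓
s_(n+1) = -2**(n + 1)*(3*n + 2)*factorial(n + 4) and s_(1) = -96, so S(n) = -6*2**n*n*factorial(n + 4) - 4*2**n*factorial(n + 4) + 96.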